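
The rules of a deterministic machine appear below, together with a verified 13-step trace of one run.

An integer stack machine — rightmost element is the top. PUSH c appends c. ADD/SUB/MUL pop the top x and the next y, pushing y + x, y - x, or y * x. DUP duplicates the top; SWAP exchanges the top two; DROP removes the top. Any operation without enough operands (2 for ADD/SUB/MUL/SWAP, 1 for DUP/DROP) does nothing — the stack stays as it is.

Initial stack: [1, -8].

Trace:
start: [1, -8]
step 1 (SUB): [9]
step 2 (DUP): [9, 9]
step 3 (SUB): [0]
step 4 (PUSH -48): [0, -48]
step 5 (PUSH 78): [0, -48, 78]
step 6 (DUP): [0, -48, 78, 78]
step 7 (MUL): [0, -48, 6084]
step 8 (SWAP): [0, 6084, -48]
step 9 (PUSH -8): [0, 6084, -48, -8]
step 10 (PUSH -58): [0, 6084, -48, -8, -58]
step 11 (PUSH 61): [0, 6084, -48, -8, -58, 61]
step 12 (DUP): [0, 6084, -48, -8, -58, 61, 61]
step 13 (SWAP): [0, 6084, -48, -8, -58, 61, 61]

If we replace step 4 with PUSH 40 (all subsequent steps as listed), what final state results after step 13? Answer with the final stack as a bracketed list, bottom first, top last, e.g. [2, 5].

(re-executing from step 4 with the substitution; state before step 4: [0])
step 4 (PUSH 40): [0, 40]
step 5 (PUSH 78): [0, 40, 78]
step 6 (DUP): [0, 40, 78, 78]
step 7 (MUL): [0, 40, 6084]
step 8 (SWAP): [0, 6084, 40]
step 9 (PUSH -8): [0, 6084, 40, -8]
step 10 (PUSH -58): [0, 6084, 40, -8, -58]
step 11 (PUSH 61): [0, 6084, 40, -8, -58, 61]
step 12 (DUP): [0, 6084, 40, -8, -58, 61, 61]
step 13 (SWAP): [0, 6084, 40, -8, -58, 61, 61]

[0, 6084, 40, -8, -58, 61, 61]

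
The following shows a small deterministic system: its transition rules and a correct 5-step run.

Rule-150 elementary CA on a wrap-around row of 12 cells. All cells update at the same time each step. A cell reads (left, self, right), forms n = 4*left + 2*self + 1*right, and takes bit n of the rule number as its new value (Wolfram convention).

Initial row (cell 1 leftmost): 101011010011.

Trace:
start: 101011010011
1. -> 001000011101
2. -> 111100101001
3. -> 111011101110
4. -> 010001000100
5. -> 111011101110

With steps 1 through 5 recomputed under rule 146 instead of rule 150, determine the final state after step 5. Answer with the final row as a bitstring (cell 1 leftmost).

010110101001

(re-executing steps 1..5 under rule 146; state before step 1: 101011010011)
1. -> 000000001101
2. -> 100000010000
3. -> 010000101001
4. -> 001001000110
5. -> 010110101001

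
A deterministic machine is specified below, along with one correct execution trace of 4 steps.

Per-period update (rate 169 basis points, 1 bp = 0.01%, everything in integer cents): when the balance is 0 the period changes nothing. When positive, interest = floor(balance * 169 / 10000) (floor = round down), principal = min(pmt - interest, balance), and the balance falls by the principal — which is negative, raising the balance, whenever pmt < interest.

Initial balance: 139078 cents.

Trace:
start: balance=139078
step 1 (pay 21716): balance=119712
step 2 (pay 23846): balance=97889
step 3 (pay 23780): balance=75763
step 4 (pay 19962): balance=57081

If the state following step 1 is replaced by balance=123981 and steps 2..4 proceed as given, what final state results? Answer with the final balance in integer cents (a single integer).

61569

state after step 1 := balance=123981
step 2 (pay 23846): balance=102230
step 3 (pay 23780): balance=80177
step 4 (pay 19962): balance=61569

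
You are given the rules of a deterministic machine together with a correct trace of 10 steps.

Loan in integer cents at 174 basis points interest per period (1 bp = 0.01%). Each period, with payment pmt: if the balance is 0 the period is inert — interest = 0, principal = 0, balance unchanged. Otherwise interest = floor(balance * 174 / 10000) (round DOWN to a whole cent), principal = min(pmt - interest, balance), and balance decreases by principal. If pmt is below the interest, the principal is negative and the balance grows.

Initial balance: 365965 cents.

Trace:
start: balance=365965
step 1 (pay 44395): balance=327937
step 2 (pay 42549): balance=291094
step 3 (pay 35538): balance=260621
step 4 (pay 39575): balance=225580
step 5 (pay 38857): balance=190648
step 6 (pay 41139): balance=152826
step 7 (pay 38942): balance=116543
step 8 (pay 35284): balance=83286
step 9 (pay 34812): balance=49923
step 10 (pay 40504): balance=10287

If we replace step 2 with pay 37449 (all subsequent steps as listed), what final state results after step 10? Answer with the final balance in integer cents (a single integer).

16140

(re-executing from step 2 with the substitution; state before step 2: balance=327937)
step 2 (pay 37449): balance=296194
step 3 (pay 35538): balance=265809
step 4 (pay 39575): balance=230859
step 5 (pay 38857): balance=196018
step 6 (pay 41139): balance=158289
step 7 (pay 38942): balance=122101
step 8 (pay 35284): balance=88941
step 9 (pay 34812): balance=55676
step 10 (pay 40504): balance=16140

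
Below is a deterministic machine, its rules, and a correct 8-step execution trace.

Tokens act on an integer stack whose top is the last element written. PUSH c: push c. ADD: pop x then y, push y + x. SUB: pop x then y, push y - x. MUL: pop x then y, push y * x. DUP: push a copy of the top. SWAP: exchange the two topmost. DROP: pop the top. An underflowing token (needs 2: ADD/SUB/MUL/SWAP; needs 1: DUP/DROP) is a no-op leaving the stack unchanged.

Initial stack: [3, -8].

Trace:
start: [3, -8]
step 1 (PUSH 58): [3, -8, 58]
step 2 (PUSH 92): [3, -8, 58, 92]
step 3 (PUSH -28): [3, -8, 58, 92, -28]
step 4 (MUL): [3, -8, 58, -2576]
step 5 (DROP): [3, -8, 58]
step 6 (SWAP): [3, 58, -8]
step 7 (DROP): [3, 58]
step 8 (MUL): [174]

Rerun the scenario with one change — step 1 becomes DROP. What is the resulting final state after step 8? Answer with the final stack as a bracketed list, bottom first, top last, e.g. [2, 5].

(re-executing from step 1 with the substitution; state before step 1: [3, -8])
step 1 (DROP): [3]
step 2 (PUSH 92): [3, 92]
step 3 (PUSH -28): [3, 92, -28]
step 4 (MUL): [3, -2576]
step 5 (DROP): [3]
step 6 (SWAP): [3]
step 7 (DROP): []
step 8 (MUL): []

[]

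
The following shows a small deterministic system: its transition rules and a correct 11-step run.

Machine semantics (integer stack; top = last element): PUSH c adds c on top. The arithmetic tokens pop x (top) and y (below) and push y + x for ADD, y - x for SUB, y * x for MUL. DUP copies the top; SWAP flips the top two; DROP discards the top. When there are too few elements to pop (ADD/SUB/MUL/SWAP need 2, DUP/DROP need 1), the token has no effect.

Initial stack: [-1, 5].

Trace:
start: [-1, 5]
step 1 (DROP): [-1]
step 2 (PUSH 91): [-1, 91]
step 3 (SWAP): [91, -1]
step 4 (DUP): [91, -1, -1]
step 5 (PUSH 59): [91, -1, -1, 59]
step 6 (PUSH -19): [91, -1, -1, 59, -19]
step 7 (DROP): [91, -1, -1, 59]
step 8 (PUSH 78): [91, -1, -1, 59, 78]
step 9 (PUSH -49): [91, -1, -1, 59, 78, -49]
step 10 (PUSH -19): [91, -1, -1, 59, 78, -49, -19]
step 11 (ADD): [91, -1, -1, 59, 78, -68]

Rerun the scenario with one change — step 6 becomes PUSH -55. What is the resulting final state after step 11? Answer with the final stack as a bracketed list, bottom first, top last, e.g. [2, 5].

(re-executing from step 6 with the substitution; state before step 6: [91, -1, -1, 59])
step 6 (PUSH -55): [91, -1, -1, 59, -55]
step 7 (DROP): [91, -1, -1, 59]
step 8 (PUSH 78): [91, -1, -1, 59, 78]
step 9 (PUSH -49): [91, -1, -1, 59, 78, -49]
step 10 (PUSH -19): [91, -1, -1, 59, 78, -49, -19]
step 11 (ADD): [91, -1, -1, 59, 78, -68]

[91, -1, -1, 59, 78, -68]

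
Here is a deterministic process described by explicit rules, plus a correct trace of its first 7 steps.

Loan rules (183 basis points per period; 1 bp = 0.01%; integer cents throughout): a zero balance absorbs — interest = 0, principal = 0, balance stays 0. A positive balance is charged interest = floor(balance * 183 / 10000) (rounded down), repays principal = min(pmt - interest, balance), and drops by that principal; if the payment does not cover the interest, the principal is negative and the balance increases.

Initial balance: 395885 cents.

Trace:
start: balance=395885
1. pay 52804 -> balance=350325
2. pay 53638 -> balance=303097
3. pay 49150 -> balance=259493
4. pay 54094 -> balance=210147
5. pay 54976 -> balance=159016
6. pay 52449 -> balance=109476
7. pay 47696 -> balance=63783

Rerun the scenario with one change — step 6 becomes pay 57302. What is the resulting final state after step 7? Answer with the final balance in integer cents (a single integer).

(re-executing from step 6 with the substitution; state before step 6: balance=159016)
6. pay 57302 -> balance=104623
7. pay 47696 -> balance=58841

58841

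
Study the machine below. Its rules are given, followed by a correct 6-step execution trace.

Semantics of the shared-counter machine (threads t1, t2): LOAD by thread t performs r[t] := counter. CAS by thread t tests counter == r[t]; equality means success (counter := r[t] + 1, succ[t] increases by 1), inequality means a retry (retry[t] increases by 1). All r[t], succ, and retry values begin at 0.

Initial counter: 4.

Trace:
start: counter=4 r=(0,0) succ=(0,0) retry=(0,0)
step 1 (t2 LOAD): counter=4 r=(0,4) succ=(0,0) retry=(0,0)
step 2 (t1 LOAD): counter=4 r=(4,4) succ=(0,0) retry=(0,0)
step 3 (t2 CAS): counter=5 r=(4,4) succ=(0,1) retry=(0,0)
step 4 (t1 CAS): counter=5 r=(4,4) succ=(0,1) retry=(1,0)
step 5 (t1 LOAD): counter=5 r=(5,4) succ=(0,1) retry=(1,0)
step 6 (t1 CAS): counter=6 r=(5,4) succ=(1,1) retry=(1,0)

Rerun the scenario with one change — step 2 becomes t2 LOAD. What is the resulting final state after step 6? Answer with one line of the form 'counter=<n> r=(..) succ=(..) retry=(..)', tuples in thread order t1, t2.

(re-executing from step 2 with the substitution; state before step 2: counter=4 r=(0,4) succ=(0,0) retry=(0,0))
step 2 (t2 LOAD): counter=4 r=(0,4) succ=(0,0) retry=(0,0)
step 3 (t2 CAS): counter=5 r=(0,4) succ=(0,1) retry=(0,0)
step 4 (t1 CAS): counter=5 r=(0,4) succ=(0,1) retry=(1,0)
step 5 (t1 LOAD): counter=5 r=(5,4) succ=(0,1) retry=(1,0)
step 6 (t1 CAS): counter=6 r=(5,4) succ=(1,1) retry=(1,0)

counter=6 r=(5,4) succ=(1,1) retry=(1,0)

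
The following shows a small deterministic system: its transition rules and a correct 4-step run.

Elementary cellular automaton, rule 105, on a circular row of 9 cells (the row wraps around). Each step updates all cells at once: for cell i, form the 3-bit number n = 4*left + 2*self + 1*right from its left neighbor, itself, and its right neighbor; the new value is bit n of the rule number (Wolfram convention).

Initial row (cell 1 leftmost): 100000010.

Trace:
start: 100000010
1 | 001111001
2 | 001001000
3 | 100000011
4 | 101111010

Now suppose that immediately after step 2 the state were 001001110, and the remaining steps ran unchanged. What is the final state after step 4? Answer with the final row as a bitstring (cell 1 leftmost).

001100101

state after step 2 := 001001110
3 | 100001010
4 | 001100101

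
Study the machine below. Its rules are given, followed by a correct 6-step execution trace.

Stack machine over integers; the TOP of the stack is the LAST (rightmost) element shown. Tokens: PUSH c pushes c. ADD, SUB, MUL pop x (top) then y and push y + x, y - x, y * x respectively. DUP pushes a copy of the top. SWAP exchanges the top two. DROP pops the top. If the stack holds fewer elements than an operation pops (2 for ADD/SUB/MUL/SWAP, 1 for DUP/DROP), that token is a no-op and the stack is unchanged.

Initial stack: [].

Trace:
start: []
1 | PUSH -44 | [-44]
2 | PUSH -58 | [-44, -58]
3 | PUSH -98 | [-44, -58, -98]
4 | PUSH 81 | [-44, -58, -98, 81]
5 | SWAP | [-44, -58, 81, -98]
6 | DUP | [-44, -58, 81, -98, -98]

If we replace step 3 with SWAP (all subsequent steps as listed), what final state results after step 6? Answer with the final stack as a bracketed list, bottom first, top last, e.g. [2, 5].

[-58, 81, -44, -44]

(re-executing from step 3 with the substitution; state before step 3: [-44, -58])
3 | SWAP | [-58, -44]
4 | PUSH 81 | [-58, -44, 81]
5 | SWAP | [-58, 81, -44]
6 | DUP | [-58, 81, -44, -44]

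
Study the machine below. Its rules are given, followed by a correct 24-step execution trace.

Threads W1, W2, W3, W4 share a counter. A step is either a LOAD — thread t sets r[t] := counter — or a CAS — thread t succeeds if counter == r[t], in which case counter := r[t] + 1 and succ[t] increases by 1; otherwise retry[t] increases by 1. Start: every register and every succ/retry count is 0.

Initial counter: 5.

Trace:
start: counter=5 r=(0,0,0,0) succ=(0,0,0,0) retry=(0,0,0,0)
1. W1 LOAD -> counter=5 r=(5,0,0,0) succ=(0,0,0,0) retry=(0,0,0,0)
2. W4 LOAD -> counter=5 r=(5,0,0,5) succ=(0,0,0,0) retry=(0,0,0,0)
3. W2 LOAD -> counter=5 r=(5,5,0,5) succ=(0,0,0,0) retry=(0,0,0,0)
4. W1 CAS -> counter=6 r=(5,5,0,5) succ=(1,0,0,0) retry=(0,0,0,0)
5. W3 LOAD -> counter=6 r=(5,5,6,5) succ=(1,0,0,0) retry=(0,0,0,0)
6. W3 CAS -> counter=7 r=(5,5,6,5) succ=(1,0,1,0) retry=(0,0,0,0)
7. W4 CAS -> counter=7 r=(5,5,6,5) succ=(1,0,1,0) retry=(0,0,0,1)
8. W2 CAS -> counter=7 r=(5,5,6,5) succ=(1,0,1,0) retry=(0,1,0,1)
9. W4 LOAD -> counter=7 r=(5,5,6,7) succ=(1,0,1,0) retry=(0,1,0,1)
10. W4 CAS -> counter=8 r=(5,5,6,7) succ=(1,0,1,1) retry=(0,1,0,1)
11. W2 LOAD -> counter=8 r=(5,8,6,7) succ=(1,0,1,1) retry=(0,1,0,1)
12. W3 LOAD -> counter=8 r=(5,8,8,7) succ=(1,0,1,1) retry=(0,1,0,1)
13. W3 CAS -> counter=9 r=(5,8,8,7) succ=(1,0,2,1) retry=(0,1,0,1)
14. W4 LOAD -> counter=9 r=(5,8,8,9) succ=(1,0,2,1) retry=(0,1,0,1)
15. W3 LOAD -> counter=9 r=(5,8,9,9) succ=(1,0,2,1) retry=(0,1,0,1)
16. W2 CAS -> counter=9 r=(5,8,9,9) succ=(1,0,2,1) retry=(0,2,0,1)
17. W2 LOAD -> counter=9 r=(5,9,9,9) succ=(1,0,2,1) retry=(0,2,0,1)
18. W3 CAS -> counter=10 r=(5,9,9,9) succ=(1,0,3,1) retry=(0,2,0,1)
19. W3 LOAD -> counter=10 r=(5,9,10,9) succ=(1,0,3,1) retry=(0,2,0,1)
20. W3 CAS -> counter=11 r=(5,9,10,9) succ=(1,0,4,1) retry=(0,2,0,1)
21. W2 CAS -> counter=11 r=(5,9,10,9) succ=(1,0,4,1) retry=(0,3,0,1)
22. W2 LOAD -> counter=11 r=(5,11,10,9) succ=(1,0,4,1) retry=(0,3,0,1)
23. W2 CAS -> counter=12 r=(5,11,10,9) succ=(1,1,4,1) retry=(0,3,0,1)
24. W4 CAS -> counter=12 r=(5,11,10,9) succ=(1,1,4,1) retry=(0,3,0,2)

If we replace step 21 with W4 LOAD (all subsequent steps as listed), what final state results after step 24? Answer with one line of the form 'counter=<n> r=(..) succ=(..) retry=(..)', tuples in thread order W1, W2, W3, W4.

(re-executing from step 21 with the substitution; state before step 21: counter=11 r=(5,9,10,9) succ=(1,0,4,1) retry=(0,2,0,1))
21. W4 LOAD -> counter=11 r=(5,9,10,11) succ=(1,0,4,1) retry=(0,2,0,1)
22. W2 LOAD -> counter=11 r=(5,11,10,11) succ=(1,0,4,1) retry=(0,2,0,1)
23. W2 CAS -> counter=12 r=(5,11,10,11) succ=(1,1,4,1) retry=(0,2,0,1)
24. W4 CAS -> counter=12 r=(5,11,10,11) succ=(1,1,4,1) retry=(0,2,0,2)

counter=12 r=(5,11,10,11) succ=(1,1,4,1) retry=(0,2,0,2)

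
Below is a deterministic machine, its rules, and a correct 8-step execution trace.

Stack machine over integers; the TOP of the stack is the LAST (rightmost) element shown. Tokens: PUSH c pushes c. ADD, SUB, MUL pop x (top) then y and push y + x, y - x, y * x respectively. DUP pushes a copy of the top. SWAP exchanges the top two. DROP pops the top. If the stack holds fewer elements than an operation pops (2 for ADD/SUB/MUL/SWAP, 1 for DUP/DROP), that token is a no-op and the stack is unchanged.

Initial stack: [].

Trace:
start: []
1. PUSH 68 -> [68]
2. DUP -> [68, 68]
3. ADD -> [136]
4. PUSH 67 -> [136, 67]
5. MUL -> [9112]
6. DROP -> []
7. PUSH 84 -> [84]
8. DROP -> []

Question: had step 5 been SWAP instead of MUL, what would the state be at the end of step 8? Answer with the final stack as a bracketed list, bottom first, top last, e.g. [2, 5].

(re-executing from step 5 with the substitution; state before step 5: [136, 67])
5. SWAP -> [67, 136]
6. DROP -> [67]
7. PUSH 84 -> [67, 84]
8. DROP -> [67]

[67]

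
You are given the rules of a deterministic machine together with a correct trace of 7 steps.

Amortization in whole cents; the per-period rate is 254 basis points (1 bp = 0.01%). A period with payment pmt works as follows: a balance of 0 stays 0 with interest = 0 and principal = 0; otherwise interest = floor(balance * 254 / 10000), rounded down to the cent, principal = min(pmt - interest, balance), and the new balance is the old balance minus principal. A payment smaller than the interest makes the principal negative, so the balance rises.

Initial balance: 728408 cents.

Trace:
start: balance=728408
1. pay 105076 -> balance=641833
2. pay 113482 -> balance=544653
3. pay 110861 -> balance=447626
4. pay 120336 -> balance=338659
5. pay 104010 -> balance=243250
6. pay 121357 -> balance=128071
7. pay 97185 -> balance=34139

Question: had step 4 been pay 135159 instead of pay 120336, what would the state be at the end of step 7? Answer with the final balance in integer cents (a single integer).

(re-executing from step 4 with the substitution; state before step 4: balance=447626)
4. pay 135159 -> balance=323836
5. pay 104010 -> balance=228051
6. pay 121357 -> balance=112486
7. pay 97185 -> balance=18158

18158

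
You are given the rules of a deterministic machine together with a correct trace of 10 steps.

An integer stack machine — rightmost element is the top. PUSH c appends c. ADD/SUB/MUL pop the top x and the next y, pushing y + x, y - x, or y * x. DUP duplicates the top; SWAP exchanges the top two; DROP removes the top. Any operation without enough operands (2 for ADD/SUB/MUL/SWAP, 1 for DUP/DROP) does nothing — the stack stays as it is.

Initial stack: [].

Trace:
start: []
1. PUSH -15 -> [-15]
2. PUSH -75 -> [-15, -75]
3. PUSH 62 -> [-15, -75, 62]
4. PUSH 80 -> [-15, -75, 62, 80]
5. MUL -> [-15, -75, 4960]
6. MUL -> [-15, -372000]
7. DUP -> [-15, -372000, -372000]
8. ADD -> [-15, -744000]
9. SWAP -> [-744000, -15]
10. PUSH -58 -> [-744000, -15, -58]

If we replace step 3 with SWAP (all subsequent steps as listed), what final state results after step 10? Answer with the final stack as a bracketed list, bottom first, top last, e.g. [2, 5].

(re-executing from step 3 with the substitution; state before step 3: [-15, -75])
3. SWAP -> [-75, -15]
4. PUSH 80 -> [-75, -15, 80]
5. MUL -> [-75, -1200]
6. MUL -> [90000]
7. DUP -> [90000, 90000]
8. ADD -> [180000]
9. SWAP -> [180000]
10. PUSH -58 -> [180000, -58]

[180000, -58]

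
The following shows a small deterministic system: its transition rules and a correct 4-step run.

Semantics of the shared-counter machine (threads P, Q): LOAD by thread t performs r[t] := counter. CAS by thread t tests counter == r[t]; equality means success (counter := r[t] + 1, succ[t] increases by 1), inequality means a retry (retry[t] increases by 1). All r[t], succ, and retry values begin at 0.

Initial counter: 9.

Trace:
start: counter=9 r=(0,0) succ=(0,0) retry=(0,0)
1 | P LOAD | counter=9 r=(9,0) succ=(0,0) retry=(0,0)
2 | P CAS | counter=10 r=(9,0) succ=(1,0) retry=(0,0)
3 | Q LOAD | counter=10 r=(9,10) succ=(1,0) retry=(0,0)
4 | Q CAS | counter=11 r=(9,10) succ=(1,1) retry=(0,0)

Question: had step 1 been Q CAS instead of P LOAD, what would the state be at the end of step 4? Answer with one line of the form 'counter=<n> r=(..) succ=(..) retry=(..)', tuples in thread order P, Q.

(re-executing from step 1 with the substitution; state before step 1: counter=9 r=(0,0) succ=(0,0) retry=(0,0))
1 | Q CAS | counter=9 r=(0,0) succ=(0,0) retry=(0,1)
2 | P CAS | counter=9 r=(0,0) succ=(0,0) retry=(1,1)
3 | Q LOAD | counter=9 r=(0,9) succ=(0,0) retry=(1,1)
4 | Q CAS | counter=10 r=(0,9) succ=(0,1) retry=(1,1)

counter=10 r=(0,9) succ=(0,1) retry=(1,1)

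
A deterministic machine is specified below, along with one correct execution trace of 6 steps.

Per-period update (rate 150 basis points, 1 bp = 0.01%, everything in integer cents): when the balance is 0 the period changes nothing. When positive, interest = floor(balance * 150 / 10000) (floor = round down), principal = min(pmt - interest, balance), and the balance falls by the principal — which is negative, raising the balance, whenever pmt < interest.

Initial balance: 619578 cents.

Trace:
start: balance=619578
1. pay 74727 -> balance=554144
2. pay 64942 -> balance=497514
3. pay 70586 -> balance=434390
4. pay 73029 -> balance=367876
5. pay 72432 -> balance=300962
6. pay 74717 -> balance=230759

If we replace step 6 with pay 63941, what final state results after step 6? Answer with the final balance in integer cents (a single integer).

241535

(re-executing from step 6 with the substitution; state before step 6: balance=300962)
6. pay 63941 -> balance=241535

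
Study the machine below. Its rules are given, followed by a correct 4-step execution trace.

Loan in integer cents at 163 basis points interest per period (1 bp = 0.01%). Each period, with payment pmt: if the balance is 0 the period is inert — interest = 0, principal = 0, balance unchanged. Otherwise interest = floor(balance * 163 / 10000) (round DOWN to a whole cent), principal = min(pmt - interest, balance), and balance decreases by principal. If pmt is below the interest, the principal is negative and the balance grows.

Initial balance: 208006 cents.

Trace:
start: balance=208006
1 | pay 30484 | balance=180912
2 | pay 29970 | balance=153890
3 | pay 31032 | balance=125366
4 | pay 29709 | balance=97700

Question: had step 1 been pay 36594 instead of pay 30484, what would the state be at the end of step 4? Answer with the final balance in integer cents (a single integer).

91287

(re-executing from step 1 with the substitution; state before step 1: balance=208006)
1 | pay 36594 | balance=174802
2 | pay 29970 | balance=147681
3 | pay 31032 | balance=119056
4 | pay 29709 | balance=91287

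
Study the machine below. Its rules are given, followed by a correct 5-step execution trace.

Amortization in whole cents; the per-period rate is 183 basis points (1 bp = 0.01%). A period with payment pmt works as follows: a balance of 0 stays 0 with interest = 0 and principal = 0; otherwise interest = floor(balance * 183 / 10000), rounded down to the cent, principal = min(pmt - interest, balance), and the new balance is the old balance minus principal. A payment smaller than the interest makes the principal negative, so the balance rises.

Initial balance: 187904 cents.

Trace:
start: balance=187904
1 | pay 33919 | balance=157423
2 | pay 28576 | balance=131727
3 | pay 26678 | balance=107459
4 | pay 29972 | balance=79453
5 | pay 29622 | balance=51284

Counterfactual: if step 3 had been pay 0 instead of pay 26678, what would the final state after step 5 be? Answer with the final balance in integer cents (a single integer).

78948

(re-executing from step 3 with the substitution; state before step 3: balance=131727)
3 | pay 0 | balance=134137
4 | pay 29972 | balance=106619
5 | pay 29622 | balance=78948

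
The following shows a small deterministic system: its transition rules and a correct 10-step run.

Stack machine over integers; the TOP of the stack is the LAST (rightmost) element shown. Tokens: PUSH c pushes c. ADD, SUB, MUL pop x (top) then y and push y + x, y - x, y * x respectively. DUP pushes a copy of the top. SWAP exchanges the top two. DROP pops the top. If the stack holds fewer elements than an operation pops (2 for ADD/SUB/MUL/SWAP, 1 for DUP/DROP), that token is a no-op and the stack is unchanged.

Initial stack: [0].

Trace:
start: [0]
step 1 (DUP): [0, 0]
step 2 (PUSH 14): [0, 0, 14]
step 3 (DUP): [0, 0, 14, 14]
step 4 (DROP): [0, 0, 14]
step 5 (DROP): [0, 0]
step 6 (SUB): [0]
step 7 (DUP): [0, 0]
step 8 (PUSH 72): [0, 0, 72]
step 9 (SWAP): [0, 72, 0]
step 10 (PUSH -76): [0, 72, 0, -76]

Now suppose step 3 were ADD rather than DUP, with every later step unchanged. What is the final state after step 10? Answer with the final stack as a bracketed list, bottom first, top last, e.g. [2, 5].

(re-executing from step 3 with the substitution; state before step 3: [0, 0, 14])
step 3 (ADD): [0, 14]
step 4 (DROP): [0]
step 5 (DROP): []
step 6 (SUB): []
step 7 (DUP): []
step 8 (PUSH 72): [72]
step 9 (SWAP): [72]
step 10 (PUSH -76): [72, -76]

[72, -76]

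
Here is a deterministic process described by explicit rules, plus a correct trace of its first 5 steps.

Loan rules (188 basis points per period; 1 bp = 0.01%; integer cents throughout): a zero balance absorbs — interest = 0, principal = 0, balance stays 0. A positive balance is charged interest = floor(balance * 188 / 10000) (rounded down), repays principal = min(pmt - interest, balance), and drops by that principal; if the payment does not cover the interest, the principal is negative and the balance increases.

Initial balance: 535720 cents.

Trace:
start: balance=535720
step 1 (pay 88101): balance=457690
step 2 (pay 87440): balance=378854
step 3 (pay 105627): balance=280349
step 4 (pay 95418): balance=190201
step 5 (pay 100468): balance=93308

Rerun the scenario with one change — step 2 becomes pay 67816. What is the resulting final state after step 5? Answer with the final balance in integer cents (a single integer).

(re-executing from step 2 with the substitution; state before step 2: balance=457690)
step 2 (pay 67816): balance=398478
step 3 (pay 105627): balance=300342
step 4 (pay 95418): balance=210570
step 5 (pay 100468): balance=114060

114060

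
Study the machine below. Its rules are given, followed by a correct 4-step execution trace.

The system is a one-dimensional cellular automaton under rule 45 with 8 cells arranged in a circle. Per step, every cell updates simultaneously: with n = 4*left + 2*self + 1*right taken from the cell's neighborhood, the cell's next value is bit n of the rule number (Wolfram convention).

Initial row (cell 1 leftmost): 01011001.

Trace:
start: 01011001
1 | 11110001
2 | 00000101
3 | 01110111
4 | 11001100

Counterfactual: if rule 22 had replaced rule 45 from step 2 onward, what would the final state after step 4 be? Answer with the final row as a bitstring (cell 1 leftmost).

10100000

(re-executing steps 2..4 under rule 22; state before step 2: 11110001)
2 | 00001010
3 | 00011011
4 | 10100000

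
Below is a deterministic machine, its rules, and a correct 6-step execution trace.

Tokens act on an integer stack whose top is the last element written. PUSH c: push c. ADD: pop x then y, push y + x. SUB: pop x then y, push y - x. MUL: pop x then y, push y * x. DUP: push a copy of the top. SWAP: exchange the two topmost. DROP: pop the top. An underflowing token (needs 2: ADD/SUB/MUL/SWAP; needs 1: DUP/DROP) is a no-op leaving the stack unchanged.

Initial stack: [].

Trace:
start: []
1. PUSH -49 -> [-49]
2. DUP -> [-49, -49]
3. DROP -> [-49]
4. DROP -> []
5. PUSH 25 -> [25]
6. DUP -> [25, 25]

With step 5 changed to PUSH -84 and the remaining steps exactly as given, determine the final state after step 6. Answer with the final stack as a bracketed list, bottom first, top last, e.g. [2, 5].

[-84, -84]

(re-executing from step 5 with the substitution; state before step 5: [])
5. PUSH -84 -> [-84]
6. DUP -> [-84, -84]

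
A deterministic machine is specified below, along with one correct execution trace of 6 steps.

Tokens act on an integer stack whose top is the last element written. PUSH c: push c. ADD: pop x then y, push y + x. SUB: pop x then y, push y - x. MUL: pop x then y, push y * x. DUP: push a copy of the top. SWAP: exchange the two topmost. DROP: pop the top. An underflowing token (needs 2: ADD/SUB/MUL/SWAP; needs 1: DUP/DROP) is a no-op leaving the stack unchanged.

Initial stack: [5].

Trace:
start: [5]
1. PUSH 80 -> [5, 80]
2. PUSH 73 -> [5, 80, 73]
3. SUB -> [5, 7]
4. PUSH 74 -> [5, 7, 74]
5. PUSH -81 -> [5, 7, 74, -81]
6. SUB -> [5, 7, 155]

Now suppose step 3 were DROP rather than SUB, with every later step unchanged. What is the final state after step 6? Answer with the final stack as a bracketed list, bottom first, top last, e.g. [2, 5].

(re-executing from step 3 with the substitution; state before step 3: [5, 80, 73])
3. DROP -> [5, 80]
4. PUSH 74 -> [5, 80, 74]
5. PUSH -81 -> [5, 80, 74, -81]
6. SUB -> [5, 80, 155]

[5, 80, 155]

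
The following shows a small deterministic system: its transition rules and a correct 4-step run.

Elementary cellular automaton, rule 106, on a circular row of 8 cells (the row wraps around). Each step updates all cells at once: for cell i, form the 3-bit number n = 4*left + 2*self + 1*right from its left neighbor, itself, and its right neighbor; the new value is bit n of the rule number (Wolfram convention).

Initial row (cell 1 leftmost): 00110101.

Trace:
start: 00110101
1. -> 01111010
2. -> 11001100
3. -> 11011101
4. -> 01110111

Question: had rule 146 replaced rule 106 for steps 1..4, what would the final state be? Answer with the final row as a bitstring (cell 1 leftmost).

(re-executing steps 1..4 under rule 146; state before step 1: 00110101)
1. -> 11000000
2. -> 00100001
3. -> 11010010
4. -> 00001100

00001100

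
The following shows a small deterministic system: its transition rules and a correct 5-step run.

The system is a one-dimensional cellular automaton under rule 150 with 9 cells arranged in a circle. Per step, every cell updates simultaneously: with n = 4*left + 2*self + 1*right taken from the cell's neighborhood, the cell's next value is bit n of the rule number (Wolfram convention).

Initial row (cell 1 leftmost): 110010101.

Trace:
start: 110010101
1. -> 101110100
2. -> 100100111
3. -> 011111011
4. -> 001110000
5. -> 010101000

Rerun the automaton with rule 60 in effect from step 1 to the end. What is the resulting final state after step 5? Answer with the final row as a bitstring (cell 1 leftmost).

110111010

(re-executing steps 1..5 under rule 60; state before step 1: 110010101)
1. -> 001011111
2. -> 101110000
3. -> 111001000
4. -> 100101100
5. -> 110111010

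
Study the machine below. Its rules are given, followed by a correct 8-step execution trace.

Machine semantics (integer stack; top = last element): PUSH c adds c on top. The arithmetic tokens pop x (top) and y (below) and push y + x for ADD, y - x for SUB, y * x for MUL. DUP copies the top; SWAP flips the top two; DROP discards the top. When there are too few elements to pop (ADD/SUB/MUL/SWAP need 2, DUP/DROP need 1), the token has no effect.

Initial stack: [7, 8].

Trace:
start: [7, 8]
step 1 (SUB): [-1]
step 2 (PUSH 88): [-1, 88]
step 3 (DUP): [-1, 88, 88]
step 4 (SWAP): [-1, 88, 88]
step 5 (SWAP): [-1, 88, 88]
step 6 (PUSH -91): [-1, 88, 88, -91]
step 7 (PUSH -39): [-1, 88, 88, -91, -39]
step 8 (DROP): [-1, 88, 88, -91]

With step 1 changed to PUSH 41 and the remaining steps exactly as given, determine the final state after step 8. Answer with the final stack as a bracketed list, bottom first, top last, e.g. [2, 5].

(re-executing from step 1 with the substitution; state before step 1: [7, 8])
step 1 (PUSH 41): [7, 8, 41]
step 2 (PUSH 88): [7, 8, 41, 88]
step 3 (DUP): [7, 8, 41, 88, 88]
step 4 (SWAP): [7, 8, 41, 88, 88]
step 5 (SWAP): [7, 8, 41, 88, 88]
step 6 (PUSH -91): [7, 8, 41, 88, 88, -91]
step 7 (PUSH -39): [7, 8, 41, 88, 88, -91, -39]
step 8 (DROP): [7, 8, 41, 88, 88, -91]

[7, 8, 41, 88, 88, -91]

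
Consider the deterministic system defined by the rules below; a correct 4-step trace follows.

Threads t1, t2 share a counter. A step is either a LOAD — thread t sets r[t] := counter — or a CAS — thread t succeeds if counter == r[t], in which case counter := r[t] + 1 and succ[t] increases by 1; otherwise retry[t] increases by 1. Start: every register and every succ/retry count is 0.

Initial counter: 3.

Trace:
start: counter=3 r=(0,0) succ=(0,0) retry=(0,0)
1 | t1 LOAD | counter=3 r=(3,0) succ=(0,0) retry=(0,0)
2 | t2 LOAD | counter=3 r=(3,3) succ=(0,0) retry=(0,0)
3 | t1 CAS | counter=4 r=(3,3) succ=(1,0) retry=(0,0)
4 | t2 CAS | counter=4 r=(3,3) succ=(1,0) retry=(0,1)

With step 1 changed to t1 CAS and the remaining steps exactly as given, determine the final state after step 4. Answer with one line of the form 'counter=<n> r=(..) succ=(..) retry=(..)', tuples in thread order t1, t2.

(re-executing from step 1 with the substitution; state before step 1: counter=3 r=(0,0) succ=(0,0) retry=(0,0))
1 | t1 CAS | counter=3 r=(0,0) succ=(0,0) retry=(1,0)
2 | t2 LOAD | counter=3 r=(0,3) succ=(0,0) retry=(1,0)
3 | t1 CAS | counter=3 r=(0,3) succ=(0,0) retry=(2,0)
4 | t2 CAS | counter=4 r=(0,3) succ=(0,1) retry=(2,0)

counter=4 r=(0,3) succ=(0,1) retry=(2,0)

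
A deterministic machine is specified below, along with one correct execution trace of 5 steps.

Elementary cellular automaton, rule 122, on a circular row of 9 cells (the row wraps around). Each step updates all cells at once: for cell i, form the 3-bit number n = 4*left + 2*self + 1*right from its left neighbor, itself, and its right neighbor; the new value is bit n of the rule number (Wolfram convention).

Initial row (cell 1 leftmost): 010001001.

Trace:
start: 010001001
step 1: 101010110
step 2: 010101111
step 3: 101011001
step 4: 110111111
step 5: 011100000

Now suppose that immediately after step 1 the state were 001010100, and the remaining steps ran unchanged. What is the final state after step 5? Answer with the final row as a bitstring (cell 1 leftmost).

011010110

state after step 1 := 001010100
step 2: 010101010
step 3: 101010101
step 4: 110101011
step 5: 011010110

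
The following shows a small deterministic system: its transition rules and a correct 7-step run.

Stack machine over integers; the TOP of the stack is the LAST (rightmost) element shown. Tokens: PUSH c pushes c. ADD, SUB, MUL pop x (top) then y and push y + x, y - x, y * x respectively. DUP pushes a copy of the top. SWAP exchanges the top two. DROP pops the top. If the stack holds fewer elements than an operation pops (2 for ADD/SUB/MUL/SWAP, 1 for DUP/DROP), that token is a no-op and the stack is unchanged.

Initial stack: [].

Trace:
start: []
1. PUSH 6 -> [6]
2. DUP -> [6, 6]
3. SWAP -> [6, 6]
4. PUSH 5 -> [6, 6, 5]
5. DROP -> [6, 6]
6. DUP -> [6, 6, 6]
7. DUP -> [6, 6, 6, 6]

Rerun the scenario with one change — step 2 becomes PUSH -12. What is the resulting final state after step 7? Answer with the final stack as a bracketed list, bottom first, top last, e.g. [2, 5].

[-12, 6, 6, 6]

(re-executing from step 2 with the substitution; state before step 2: [6])
2. PUSH -12 -> [6, -12]
3. SWAP -> [-12, 6]
4. PUSH 5 -> [-12, 6, 5]
5. DROP -> [-12, 6]
6. DUP -> [-12, 6, 6]
7. DUP -> [-12, 6, 6, 6]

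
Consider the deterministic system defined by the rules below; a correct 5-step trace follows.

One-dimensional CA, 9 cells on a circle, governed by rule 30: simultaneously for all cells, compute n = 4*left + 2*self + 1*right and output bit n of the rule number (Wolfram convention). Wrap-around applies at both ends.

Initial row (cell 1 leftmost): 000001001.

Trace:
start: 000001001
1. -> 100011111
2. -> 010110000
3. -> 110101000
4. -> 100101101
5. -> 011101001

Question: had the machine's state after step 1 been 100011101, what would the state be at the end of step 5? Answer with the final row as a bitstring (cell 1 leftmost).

state after step 1 := 100011101
2. -> 010110001
3. -> 010101011
4. -> 010101010
5. -> 110101011

110101011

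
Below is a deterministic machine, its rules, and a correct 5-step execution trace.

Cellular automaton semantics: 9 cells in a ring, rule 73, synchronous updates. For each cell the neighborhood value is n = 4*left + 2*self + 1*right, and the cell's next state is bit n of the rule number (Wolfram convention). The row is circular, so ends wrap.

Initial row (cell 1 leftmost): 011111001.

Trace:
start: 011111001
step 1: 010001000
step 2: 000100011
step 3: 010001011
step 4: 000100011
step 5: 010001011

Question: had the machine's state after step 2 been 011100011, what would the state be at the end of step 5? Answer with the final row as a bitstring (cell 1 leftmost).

011111011

state after step 2 := 011100011
step 3: 010101011
step 4: 000000011
step 5: 011111011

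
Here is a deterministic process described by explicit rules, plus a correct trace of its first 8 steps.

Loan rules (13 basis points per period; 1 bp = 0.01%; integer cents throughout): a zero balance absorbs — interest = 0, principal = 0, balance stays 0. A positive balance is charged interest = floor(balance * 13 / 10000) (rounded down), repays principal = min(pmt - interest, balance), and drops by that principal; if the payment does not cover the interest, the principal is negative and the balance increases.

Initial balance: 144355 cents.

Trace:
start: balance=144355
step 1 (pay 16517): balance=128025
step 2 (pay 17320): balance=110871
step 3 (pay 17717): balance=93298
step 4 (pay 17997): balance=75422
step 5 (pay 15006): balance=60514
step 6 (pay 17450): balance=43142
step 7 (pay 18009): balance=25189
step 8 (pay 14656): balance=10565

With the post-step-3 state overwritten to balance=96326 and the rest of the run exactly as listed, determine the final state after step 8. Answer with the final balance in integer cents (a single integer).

state after step 3 := balance=96326
step 4 (pay 17997): balance=78454
step 5 (pay 15006): balance=63549
step 6 (pay 17450): balance=46181
step 7 (pay 18009): balance=28232
step 8 (pay 14656): balance=13612

13612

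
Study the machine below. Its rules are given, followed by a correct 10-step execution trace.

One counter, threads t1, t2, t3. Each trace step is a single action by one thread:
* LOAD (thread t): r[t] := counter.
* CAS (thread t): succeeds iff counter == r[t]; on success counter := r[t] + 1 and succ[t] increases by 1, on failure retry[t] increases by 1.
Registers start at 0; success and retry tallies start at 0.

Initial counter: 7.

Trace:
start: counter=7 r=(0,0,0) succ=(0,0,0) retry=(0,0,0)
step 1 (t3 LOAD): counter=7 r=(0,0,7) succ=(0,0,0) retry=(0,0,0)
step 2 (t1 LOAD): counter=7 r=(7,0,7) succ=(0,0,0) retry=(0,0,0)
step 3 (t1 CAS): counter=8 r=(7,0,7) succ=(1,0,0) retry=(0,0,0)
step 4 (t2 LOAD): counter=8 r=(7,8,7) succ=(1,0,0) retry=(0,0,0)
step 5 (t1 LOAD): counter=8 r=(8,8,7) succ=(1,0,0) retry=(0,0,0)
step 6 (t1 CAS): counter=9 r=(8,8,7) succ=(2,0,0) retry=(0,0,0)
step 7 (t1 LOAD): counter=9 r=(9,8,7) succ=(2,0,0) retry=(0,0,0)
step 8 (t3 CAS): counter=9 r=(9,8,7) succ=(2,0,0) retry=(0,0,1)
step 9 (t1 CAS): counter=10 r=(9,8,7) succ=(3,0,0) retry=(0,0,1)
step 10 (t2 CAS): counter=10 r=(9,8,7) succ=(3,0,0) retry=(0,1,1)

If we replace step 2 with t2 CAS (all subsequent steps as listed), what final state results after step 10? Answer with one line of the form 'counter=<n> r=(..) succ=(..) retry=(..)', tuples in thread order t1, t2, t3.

(re-executing from step 2 with the substitution; state before step 2: counter=7 r=(0,0,7) succ=(0,0,0) retry=(0,0,0))
step 2 (t2 CAS): counter=7 r=(0,0,7) succ=(0,0,0) retry=(0,1,0)
step 3 (t1 CAS): counter=7 r=(0,0,7) succ=(0,0,0) retry=(1,1,0)
step 4 (t2 LOAD): counter=7 r=(0,7,7) succ=(0,0,0) retry=(1,1,0)
step 5 (t1 LOAD): counter=7 r=(7,7,7) succ=(0,0,0) retry=(1,1,0)
step 6 (t1 CAS): counter=8 r=(7,7,7) succ=(1,0,0) retry=(1,1,0)
step 7 (t1 LOAD): counter=8 r=(8,7,7) succ=(1,0,0) retry=(1,1,0)
step 8 (t3 CAS): counter=8 r=(8,7,7) succ=(1,0,0) retry=(1,1,1)
step 9 (t1 CAS): counter=9 r=(8,7,7) succ=(2,0,0) retry=(1,1,1)
step 10 (t2 CAS): counter=9 r=(8,7,7) succ=(2,0,0) retry=(1,2,1)

counter=9 r=(8,7,7) succ=(2,0,0) retry=(1,2,1)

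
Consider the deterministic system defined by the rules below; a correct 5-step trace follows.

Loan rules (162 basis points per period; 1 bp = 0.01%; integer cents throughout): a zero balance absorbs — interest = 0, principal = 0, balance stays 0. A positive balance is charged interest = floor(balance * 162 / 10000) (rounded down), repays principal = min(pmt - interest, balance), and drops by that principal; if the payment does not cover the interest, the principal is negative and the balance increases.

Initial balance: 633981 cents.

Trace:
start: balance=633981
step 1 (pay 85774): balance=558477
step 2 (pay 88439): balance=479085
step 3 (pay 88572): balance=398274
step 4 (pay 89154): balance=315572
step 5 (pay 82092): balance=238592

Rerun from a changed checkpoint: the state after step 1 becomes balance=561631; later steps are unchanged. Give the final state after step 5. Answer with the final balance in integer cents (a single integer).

241954

state after step 1 := balance=561631
step 2 (pay 88439): balance=482290
step 3 (pay 88572): balance=401531
step 4 (pay 89154): balance=318881
step 5 (pay 82092): balance=241954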